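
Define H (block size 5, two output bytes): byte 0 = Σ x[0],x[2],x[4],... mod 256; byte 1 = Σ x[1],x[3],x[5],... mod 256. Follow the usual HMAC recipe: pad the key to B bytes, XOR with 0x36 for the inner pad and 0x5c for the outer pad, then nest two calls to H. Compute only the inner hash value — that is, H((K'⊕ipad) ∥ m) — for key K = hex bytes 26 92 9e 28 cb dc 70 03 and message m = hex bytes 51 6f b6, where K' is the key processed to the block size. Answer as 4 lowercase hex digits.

Key hex bytes 26 92 9e 28 cb dc 70 03 is 8 bytes > B = 5, so hash it first: H(key) = ff 99, then zero-pad to 5 bytes: K' = ff 99 00 00 00.
K' ⊕ ipad = c9 af 36 36 36.
Inner input = c9 af 36 36 36 ∥ 51 6f b6.
Inner hash: even-index sum = 420 mod 256 = 164; odd-index sum = 492 mod 256 = 236 → a4 ec.

a4ec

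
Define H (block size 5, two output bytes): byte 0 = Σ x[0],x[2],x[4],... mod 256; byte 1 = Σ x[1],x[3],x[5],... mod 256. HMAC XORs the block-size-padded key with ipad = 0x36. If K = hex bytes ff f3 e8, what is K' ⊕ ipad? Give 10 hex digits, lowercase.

Key hex bytes ff f3 e8 is 3 bytes ≤ B = 5; zero-pad to 5 bytes: K' = ff f3 e8 00 00.
XOR each byte with 0x36: ff⊕36=c9, f3⊕36=c5, e8⊕36=de, 00⊕36=36, 00⊕36=36.

c9c5de3636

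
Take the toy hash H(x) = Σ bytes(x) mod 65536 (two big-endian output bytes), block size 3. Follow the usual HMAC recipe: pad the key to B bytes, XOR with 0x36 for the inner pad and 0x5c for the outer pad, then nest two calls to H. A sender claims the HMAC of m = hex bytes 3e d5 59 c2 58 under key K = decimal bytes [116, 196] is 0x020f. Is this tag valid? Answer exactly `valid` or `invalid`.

valid

Key decimal bytes [116, 196] = 74 c4 is 2 bytes ≤ B = 3; zero-pad to 3 bytes: K' = 74 c4 00.
K' ⊕ ipad = 42 f2 36; K' ⊕ opad = 28 98 5c.
Inner hash: sum = 66+242+54+62+213+89+194+88 = 1008 → 03 f0.
Outer hash (recomputed tag): sum = 40+152+92+3+240 = 527 → 02 0f.
Recomputed tag = 020f; claimed = 020f → match.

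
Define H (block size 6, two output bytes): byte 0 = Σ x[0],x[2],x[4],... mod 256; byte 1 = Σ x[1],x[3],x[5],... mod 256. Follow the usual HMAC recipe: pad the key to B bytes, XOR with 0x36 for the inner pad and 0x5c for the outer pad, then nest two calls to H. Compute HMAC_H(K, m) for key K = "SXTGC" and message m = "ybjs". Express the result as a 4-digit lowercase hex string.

Key "SXTGC" = 53 58 54 47 43 is 5 bytes ≤ B = 6; zero-pad to 6 bytes: K' = 53 58 54 47 43 00.
K' ⊕ ipad = 65 6e 62 71 75 36.  K' ⊕ opad = 0f 04 08 1b 1f 5c.
Inner input = (K'⊕ipad) ∥ m = 65 6e 62 71 75 36 ∥ 79 62 6a 73.
Inner hash: even-index sum = 543 mod 256 = 31; odd-index sum = 490 mod 256 = 234 → 1f ea.
Outer input = (K'⊕opad) ∥ inner = 0f 04 08 1b 1f 5c ∥ 1f ea.
Outer hash (tag): even-index sum = 85 mod 256 = 85; odd-index sum = 357 mod 256 = 101 → 55 65.

5565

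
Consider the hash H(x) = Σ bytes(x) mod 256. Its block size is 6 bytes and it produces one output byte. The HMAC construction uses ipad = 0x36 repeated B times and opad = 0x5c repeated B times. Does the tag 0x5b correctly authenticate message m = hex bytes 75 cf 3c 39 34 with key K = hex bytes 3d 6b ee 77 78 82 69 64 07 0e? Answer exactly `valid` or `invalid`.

valid

Key hex bytes 3d 6b ee 77 78 82 69 64 07 0e is 10 bytes > B = 6, so hash it first: H(key) = e9, then zero-pad to 6 bytes: K' = e9 00 00 00 00 00.
K' ⊕ ipad = df 36 36 36 36 36; K' ⊕ opad = b5 5c 5c 5c 5c 5c.
Inner hash: sum = 223+54+54+54+54+54+117+207+60+57+52 = 986; mod 256 = 218 → da.
Outer hash (recomputed tag): sum = 181+92+92+92+92+92+218 = 859; mod 256 = 91 → 5b.
Recomputed tag = 5b; claimed = 5b → match.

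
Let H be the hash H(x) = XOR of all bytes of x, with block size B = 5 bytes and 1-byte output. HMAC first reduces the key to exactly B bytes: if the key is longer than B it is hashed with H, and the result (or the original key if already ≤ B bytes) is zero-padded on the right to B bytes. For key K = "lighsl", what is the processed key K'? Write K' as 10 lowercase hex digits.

|K| = 6 > B = 5, so first hash the key.
H(K): XOR 6c⊕69⊕67⊕68⊕73⊕6c = 15.
Zero-pad H(K) = 15 to 5 bytes: K' = 15 00 00 00 00.

1500000000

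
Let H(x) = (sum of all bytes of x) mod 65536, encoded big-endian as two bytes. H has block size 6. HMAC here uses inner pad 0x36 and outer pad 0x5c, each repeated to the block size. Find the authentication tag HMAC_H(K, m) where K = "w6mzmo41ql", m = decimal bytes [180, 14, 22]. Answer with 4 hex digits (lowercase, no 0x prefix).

Key "w6mzmo41ql" = 77 36 6d 7a 6d 6f 34 31 71 6c is 10 bytes > B = 6, so hash it first: H(key) = 03 b2, then zero-pad to 6 bytes: K' = 03 b2 00 00 00 00.
K' ⊕ ipad = 35 84 36 36 36 36.  K' ⊕ opad = 5f ee 5c 5c 5c 5c.
Inner input = (K'⊕ipad) ∥ m = 35 84 36 36 36 36 ∥ b4 0e 16.
Inner hash: sum = 53+132+54+54+54+54+180+14+22 = 617 → 02 69.
Outer input = (K'⊕opad) ∥ inner = 5f ee 5c 5c 5c 5c ∥ 02 69.
Outer hash (tag): sum = 95+238+92+92+92+92+2+105 = 808 → 03 28.

0328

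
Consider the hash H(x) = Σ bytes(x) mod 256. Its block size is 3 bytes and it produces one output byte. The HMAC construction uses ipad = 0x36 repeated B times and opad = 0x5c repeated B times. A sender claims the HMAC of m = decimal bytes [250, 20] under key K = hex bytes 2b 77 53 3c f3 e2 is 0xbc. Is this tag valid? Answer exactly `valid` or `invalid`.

valid

Key hex bytes 2b 77 53 3c f3 e2 is 6 bytes > B = 3, so hash it first: H(key) = 06, then zero-pad to 3 bytes: K' = 06 00 00.
K' ⊕ ipad = 30 36 36; K' ⊕ opad = 5a 5c 5c.
Inner hash: sum = 48+54+54+250+20 = 426; mod 256 = 170 → aa.
Outer hash (recomputed tag): sum = 90+92+92+170 = 444; mod 256 = 188 → bc.
Recomputed tag = bc; claimed = bc → match.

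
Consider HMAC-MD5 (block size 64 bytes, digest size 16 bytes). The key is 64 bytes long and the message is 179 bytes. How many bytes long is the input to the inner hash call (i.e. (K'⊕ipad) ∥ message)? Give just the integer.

Key is 64 ≤ 64 bytes, zero-padded: |K'| = 64.
Inner input = (K'⊕ipad) ∥ m → 64 + 179 = 243 bytes.

243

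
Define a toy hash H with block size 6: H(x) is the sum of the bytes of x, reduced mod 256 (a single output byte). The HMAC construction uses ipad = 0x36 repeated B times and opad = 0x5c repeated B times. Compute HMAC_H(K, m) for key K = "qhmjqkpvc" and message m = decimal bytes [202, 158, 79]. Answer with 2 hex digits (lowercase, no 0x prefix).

Key "qhmjqkpvc" = 71 68 6d 6a 71 6b 70 76 63 is 9 bytes > B = 6, so hash it first: H(key) = d5, then zero-pad to 6 bytes: K' = d5 00 00 00 00 00.
K' ⊕ ipad = e3 36 36 36 36 36.  K' ⊕ opad = 89 5c 5c 5c 5c 5c.
Inner input = (K'⊕ipad) ∥ m = e3 36 36 36 36 36 ∥ ca 9e 4f.
Inner hash: sum = 227+54+54+54+54+54+202+158+79 = 936; mod 256 = 168 → a8.
Outer input = (K'⊕opad) ∥ inner = 89 5c 5c 5c 5c 5c ∥ a8.
Outer hash (tag): sum = 137+92+92+92+92+92+168 = 765; mod 256 = 253 → fd.

fd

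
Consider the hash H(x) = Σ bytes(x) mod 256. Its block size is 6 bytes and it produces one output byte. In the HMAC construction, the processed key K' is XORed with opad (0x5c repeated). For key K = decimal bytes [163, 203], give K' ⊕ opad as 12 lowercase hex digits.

ff975c5c5c5c

Key decimal bytes [163, 203] = a3 cb is 2 bytes ≤ B = 6; zero-pad to 6 bytes: K' = a3 cb 00 00 00 00.
XOR each byte with 0x5c: a3⊕5c=ff, cb⊕5c=97, 00⊕5c=5c, 00⊕5c=5c, 00⊕5c=5c, 00⊕5c=5c.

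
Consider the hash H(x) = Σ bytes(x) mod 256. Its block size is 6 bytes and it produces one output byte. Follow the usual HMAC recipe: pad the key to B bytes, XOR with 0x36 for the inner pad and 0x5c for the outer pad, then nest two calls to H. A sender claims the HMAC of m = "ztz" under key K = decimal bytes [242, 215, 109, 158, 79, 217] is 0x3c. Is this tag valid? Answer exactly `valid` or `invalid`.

valid

Key decimal bytes [242, 215, 109, 158, 79, 217] = f2 d7 6d 9e 4f d9 is exactly B = 6 bytes: K' = f2 d7 6d 9e 4f d9.
K' ⊕ ipad = c4 e1 5b a8 79 ef; K' ⊕ opad = ae 8b 31 c2 13 85.
Inner hash: sum = 196+225+91+168+121+239+122+116+122 = 1400; mod 256 = 120 → 78.
Outer hash (recomputed tag): sum = 174+139+49+194+19+133+120 = 828; mod 256 = 60 → 3c.
Recomputed tag = 3c; claimed = 3c → match.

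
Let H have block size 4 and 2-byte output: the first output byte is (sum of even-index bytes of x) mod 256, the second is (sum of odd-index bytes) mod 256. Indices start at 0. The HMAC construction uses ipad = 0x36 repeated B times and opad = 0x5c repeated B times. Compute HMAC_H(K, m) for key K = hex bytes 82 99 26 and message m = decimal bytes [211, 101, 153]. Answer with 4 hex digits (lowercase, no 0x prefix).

886b

Key hex bytes 82 99 26 is 3 bytes ≤ B = 4; zero-pad to 4 bytes: K' = 82 99 26 00.
K' ⊕ ipad = b4 af 10 36.  K' ⊕ opad = de c5 7a 5c.
Inner input = (K'⊕ipad) ∥ m = b4 af 10 36 ∥ d3 65 99.
Inner hash: even-index sum = 560 mod 256 = 48; odd-index sum = 330 mod 256 = 74 → 30 4a.
Outer input = (K'⊕opad) ∥ inner = de c5 7a 5c ∥ 30 4a.
Outer hash (tag): even-index sum = 392 mod 256 = 136; odd-index sum = 363 mod 256 = 107 → 88 6b.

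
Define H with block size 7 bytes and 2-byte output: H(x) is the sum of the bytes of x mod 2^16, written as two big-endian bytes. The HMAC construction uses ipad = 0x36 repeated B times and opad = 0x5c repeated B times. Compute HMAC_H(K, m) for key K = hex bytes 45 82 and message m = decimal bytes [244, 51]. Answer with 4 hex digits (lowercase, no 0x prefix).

0322

Key hex bytes 45 82 is 2 bytes ≤ B = 7; zero-pad to 7 bytes: K' = 45 82 00 00 00 00 00.
K' ⊕ ipad = 73 b4 36 36 36 36 36.  K' ⊕ opad = 19 de 5c 5c 5c 5c 5c.
Inner input = (K'⊕ipad) ∥ m = 73 b4 36 36 36 36 36 ∥ f4 33.
Inner hash: sum = 115+180+54+54+54+54+54+244+51 = 860 → 03 5c.
Outer input = (K'⊕opad) ∥ inner = 19 de 5c 5c 5c 5c 5c ∥ 03 5c.
Outer hash (tag): sum = 25+222+92+92+92+92+92+3+92 = 802 → 03 22.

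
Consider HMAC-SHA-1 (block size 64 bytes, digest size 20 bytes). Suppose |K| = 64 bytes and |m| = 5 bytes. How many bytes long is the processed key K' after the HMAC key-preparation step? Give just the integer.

Key is 64 ≤ 64 bytes, zero-padded: |K'| = 64.

64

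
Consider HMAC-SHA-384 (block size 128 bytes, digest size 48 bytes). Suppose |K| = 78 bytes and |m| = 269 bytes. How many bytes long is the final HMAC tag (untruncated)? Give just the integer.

48

The tag is one SHA-384 digest: 48 bytes.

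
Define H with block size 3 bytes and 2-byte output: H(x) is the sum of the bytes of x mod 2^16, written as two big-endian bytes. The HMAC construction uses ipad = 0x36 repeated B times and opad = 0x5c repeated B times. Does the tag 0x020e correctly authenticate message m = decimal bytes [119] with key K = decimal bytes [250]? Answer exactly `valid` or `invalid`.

valid

Key decimal bytes [250] = fa is 1 byte ≤ B = 3; zero-pad to 3 bytes: K' = fa 00 00.
K' ⊕ ipad = cc 36 36; K' ⊕ opad = a6 5c 5c.
Inner hash: sum = 204+54+54+119 = 431 → 01 af.
Outer hash (recomputed tag): sum = 166+92+92+1+175 = 526 → 02 0e.
Recomputed tag = 020e; claimed = 020e → match.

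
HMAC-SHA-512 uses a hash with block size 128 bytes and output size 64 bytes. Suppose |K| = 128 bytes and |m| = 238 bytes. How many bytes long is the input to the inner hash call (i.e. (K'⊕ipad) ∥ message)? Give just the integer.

Key is 128 ≤ 128 bytes, zero-padded: |K'| = 128.
Inner input = (K'⊕ipad) ∥ m → 128 + 238 = 366 bytes.

366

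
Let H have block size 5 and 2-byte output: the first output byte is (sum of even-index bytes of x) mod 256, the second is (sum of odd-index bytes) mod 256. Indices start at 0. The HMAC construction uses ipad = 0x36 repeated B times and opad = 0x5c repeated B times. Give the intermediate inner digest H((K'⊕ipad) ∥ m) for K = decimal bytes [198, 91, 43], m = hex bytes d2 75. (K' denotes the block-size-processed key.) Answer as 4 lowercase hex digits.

b875

Key decimal bytes [198, 91, 43] = c6 5b 2b is 3 bytes ≤ B = 5; zero-pad to 5 bytes: K' = c6 5b 2b 00 00.
K' ⊕ ipad = f0 6d 1d 36 36.
Inner input = f0 6d 1d 36 36 ∥ d2 75.
Inner hash: even-index sum = 440 mod 256 = 184; odd-index sum = 373 mod 256 = 117 → b8 75.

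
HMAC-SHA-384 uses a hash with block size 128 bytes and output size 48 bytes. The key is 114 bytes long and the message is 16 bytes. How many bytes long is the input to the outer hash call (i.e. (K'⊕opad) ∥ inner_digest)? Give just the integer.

Key is 114 ≤ 128 bytes, zero-padded: |K'| = 128.
Outer input = (K'⊕opad) ∥ H(inner) → 128 + 48 = 176 bytes.

176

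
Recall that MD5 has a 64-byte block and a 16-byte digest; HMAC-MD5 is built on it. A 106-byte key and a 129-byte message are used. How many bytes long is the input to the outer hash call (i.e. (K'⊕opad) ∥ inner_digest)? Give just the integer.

Key is 106 > 64 bytes, so it is hashed to 16 bytes then zero-padded to 64: |K'| = 64.
Outer input = (K'⊕opad) ∥ H(inner) → 64 + 16 = 80 bytes.

80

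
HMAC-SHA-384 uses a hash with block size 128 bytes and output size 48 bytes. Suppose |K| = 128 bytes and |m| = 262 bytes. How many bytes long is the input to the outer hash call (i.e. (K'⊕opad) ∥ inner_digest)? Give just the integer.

Key is 128 ≤ 128 bytes, zero-padded: |K'| = 128.
Outer input = (K'⊕opad) ∥ H(inner) → 128 + 48 = 176 bytes.

176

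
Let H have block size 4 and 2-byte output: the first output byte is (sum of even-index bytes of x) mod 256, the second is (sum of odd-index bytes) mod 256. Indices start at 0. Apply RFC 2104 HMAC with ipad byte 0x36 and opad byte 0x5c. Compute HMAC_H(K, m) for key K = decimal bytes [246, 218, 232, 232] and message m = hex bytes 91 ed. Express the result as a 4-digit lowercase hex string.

8df1

Key decimal bytes [246, 218, 232, 232] = f6 da e8 e8 is exactly B = 4 bytes: K' = f6 da e8 e8.
K' ⊕ ipad = c0 ec de de.  K' ⊕ opad = aa 86 b4 b4.
Inner input = (K'⊕ipad) ∥ m = c0 ec de de ∥ 91 ed.
Inner hash: even-index sum = 559 mod 256 = 47; odd-index sum = 695 mod 256 = 183 → 2f b7.
Outer input = (K'⊕opad) ∥ inner = aa 86 b4 b4 ∥ 2f b7.
Outer hash (tag): even-index sum = 397 mod 256 = 141; odd-index sum = 497 mod 256 = 241 → 8d f1.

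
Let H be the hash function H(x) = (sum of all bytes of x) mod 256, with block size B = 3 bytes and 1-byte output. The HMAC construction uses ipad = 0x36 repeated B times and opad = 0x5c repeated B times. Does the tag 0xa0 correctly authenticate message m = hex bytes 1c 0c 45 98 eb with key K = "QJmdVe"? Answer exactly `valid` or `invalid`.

Key "QJmdVe" = 51 4a 6d 64 56 65 is 6 bytes > B = 3, so hash it first: H(key) = 27, then zero-pad to 3 bytes: K' = 27 00 00.
K' ⊕ ipad = 11 36 36; K' ⊕ opad = 7b 5c 5c.
Inner hash: sum = 17+54+54+28+12+69+152+235 = 621; mod 256 = 109 → 6d.
Outer hash (recomputed tag): sum = 123+92+92+109 = 416; mod 256 = 160 → a0.
Recomputed tag = a0; claimed = a0 → match.

valid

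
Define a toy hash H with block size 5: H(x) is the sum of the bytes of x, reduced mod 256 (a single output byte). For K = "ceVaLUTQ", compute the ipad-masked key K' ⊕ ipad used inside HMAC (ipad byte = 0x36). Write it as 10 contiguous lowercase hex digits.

Key "ceVaLUTQ" = 63 65 56 61 4c 55 54 51 is 8 bytes > B = 5, so hash it first: H(key) = c5, then zero-pad to 5 bytes: K' = c5 00 00 00 00.
XOR each byte with 0x36: c5⊕36=f3, 00⊕36=36, 00⊕36=36, 00⊕36=36, 00⊕36=36.

f336363636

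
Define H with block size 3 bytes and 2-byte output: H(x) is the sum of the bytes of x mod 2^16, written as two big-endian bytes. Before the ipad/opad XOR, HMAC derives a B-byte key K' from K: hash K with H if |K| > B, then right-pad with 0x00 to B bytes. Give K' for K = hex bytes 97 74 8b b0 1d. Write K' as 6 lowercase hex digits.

|K| = 5 > B = 3, so first hash the key.
H(K): sum = 151+116+139+176+29 = 611 → 02 63.
Zero-pad H(K) = 02 63 to 3 bytes: K' = 02 63 00.

026300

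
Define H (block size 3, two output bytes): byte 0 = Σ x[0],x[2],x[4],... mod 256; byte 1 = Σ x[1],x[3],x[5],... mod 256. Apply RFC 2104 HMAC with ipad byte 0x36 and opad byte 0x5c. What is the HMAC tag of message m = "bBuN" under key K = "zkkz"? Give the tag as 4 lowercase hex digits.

Key "zkkz" = 7a 6b 6b 7a is 4 bytes > B = 3, so hash it first: H(key) = e5 e5, then zero-pad to 3 bytes: K' = e5 e5 00.
K' ⊕ ipad = d3 d3 36.  K' ⊕ opad = b9 b9 5c.
Inner input = (K'⊕ipad) ∥ m = d3 d3 36 ∥ 62 42 75 4e.
Inner hash: even-index sum = 409 mod 256 = 153; odd-index sum = 426 mod 256 = 170 → 99 aa.
Outer input = (K'⊕opad) ∥ inner = b9 b9 5c ∥ 99 aa.
Outer hash (tag): even-index sum = 447 mod 256 = 191; odd-index sum = 338 mod 256 = 82 → bf 52.

bf52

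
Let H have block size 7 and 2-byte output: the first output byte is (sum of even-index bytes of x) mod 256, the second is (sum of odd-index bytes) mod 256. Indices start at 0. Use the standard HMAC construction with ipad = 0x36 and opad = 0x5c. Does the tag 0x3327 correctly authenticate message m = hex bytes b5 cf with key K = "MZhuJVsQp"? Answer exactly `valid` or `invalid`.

Key "MZhuJVsQp" = 4d 5a 68 75 4a 56 73 51 70 is 9 bytes > B = 7, so hash it first: H(key) = e2 76, then zero-pad to 7 bytes: K' = e2 76 00 00 00 00 00.
K' ⊕ ipad = d4 40 36 36 36 36 36; K' ⊕ opad = be 2a 5c 5c 5c 5c 5c.
Inner hash: even-index sum = 581 mod 256 = 69; odd-index sum = 353 mod 256 = 97 → 45 61.
Outer hash (recomputed tag): even-index sum = 563 mod 256 = 51; odd-index sum = 295 mod 256 = 39 → 33 27.
Recomputed tag = 3327; claimed = 3327 → match.

valid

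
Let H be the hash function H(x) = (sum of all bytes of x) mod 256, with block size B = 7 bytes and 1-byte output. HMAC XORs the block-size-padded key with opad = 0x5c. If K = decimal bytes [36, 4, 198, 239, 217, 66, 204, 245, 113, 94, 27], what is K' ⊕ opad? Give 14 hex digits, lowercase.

ff5c5c5c5c5c5c

Key decimal bytes [36, 4, 198, 239, 217, 66, 204, 245, 113, 94, 27] = 24 04 c6 ef d9 42 cc f5 71 5e 1b is 11 bytes > B = 7, so hash it first: H(key) = a3, then zero-pad to 7 bytes: K' = a3 00 00 00 00 00 00.
XOR each byte with 0x5c: a3⊕5c=ff, 00⊕5c=5c, 00⊕5c=5c, 00⊕5c=5c, 00⊕5c=5c, 00⊕5c=5c, 00⊕5c=5c.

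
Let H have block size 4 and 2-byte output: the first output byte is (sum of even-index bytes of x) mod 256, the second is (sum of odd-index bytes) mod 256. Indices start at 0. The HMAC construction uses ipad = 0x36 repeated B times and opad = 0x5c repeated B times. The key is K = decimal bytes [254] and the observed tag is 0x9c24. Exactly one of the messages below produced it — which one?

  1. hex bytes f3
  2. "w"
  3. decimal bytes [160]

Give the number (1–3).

3

Key decimal bytes [254] = fe is 1 byte ≤ B = 4; zero-pad to 4 bytes: K' = fe 00 00 00.
K' ⊕ ipad = c8 36 36 36; K' ⊕ opad = a2 5c 5c 5c.
m1: inner = H(c8 36 36 36 f3) = f1 6c; tag = H(a2 5c 5c 5c f1 6c) = ef24
m2: inner = H(c8 36 36 36 77) = 75 6c; tag = H(a2 5c 5c 5c 75 6c) = 7324
m3: inner = H(c8 36 36 36 a0) = 9e 6c; tag = H(a2 5c 5c 5c 9e 6c) = 9c24 ← matches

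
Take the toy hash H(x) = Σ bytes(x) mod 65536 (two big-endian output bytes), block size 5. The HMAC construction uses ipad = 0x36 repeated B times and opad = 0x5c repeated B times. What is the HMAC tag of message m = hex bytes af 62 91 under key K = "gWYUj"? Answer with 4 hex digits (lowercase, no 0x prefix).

Key "gWYUj" = 67 57 59 55 6a is exactly B = 5 bytes: K' = 67 57 59 55 6a.
K' ⊕ ipad = 51 61 6f 63 5c.  K' ⊕ opad = 3b 0b 05 09 36.
Inner input = (K'⊕ipad) ∥ m = 51 61 6f 63 5c ∥ af 62 91.
Inner hash: sum = 81+97+111+99+92+175+98+145 = 898 → 03 82.
Outer input = (K'⊕opad) ∥ inner = 3b 0b 05 09 36 ∥ 03 82.
Outer hash (tag): sum = 59+11+5+9+54+3+130 = 271 → 01 0f.

010f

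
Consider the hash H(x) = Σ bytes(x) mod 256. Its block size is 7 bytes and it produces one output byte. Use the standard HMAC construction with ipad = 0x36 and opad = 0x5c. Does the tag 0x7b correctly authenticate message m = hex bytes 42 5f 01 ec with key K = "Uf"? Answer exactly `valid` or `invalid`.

invalid

Key "Uf" = 55 66 is 2 bytes ≤ B = 7; zero-pad to 7 bytes: K' = 55 66 00 00 00 00 00.
K' ⊕ ipad = 63 50 36 36 36 36 36; K' ⊕ opad = 09 3a 5c 5c 5c 5c 5c.
Inner hash: sum = 99+80+54+54+54+54+54+66+95+1+236 = 847; mod 256 = 79 → 4f.
Outer hash (recomputed tag): sum = 9+58+92+92+92+92+92+79 = 606; mod 256 = 94 → 5e.
Recomputed tag = 5e; claimed = 7b → mismatch.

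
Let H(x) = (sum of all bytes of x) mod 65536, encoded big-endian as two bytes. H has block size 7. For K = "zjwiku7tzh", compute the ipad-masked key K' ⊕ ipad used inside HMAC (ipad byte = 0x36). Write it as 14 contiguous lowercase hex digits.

Key "zjwiku7tzh" = 7a 6a 77 69 6b 75 37 74 7a 68 is 10 bytes > B = 7, so hash it first: H(key) = 04 31, then zero-pad to 7 bytes: K' = 04 31 00 00 00 00 00.
XOR each byte with 0x36: 04⊕36=32, 31⊕36=07, 00⊕36=36, 00⊕36=36, 00⊕36=36, 00⊕36=36, 00⊕36=36.

32073636363636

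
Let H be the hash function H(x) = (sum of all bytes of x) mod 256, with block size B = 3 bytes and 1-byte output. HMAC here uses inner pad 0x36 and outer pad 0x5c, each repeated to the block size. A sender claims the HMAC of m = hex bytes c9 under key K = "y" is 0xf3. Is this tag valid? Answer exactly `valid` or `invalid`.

Key "y" = 79 is 1 byte ≤ B = 3; zero-pad to 3 bytes: K' = 79 00 00.
K' ⊕ ipad = 4f 36 36; K' ⊕ opad = 25 5c 5c.
Inner hash: sum = 79+54+54+201 = 388; mod 256 = 132 → 84.
Outer hash (recomputed tag): sum = 37+92+92+132 = 353; mod 256 = 97 → 61.
Recomputed tag = 61; claimed = f3 → mismatch.

invalid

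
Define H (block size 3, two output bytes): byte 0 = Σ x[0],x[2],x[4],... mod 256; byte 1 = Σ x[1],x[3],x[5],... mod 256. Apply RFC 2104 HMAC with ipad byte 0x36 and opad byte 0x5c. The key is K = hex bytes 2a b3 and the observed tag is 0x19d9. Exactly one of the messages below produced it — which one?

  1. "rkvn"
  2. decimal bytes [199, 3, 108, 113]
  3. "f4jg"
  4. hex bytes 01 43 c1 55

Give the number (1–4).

Key hex bytes 2a b3 is 2 bytes ≤ B = 3; zero-pad to 3 bytes: K' = 2a b3 00.
K' ⊕ ipad = 1c 85 36; K' ⊕ opad = 76 ef 5c.
m1: inner = H(1c 85 36 72 6b 76 6e) = 2b 6d; tag = H(76 ef 5c 2b 6d) = 3f1a
m2: inner = H(1c 85 36 c7 03 6c 71) = c6 b8; tag = H(76 ef 5c c6 b8) = 8ab5
m3: inner = H(1c 85 36 66 34 6a 67) = ed 55; tag = H(76 ef 5c ed 55) = 27dc
m4: inner = H(1c 85 36 01 43 c1 55) = ea 47; tag = H(76 ef 5c ea 47) = 19d9 ← matches

4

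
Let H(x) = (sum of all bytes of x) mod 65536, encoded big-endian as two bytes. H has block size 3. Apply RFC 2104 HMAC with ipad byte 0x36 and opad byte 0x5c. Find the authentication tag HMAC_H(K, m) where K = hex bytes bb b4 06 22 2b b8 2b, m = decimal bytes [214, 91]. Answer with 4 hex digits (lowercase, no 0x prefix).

Key hex bytes bb b4 06 22 2b b8 2b is 7 bytes > B = 3, so hash it first: H(key) = 02 a5, then zero-pad to 3 bytes: K' = 02 a5 00.
K' ⊕ ipad = 34 93 36.  K' ⊕ opad = 5e f9 5c.
Inner input = (K'⊕ipad) ∥ m = 34 93 36 ∥ d6 5b.
Inner hash: sum = 52+147+54+214+91 = 558 → 02 2e.
Outer input = (K'⊕opad) ∥ inner = 5e f9 5c ∥ 02 2e.
Outer hash (tag): sum = 94+249+92+2+46 = 483 → 01 e3.

01e3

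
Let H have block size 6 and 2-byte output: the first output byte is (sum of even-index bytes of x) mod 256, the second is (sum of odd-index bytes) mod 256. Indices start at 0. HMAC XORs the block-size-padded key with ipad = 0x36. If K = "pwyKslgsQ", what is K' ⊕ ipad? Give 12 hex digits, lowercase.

Key "pwyKslgsQ" = 70 77 79 4b 73 6c 67 73 51 is 9 bytes > B = 6, so hash it first: H(key) = 14 a1, then zero-pad to 6 bytes: K' = 14 a1 00 00 00 00.
XOR each byte with 0x36: 14⊕36=22, a1⊕36=97, 00⊕36=36, 00⊕36=36, 00⊕36=36, 00⊕36=36.

229736363636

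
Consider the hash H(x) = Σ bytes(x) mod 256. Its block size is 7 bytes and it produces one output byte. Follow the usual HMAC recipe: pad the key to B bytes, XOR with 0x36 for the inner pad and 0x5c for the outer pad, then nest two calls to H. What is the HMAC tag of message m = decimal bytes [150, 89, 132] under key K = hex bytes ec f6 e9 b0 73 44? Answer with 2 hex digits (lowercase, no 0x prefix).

Key hex bytes ec f6 e9 b0 73 44 is 6 bytes ≤ B = 7; zero-pad to 7 bytes: K' = ec f6 e9 b0 73 44 00.
K' ⊕ ipad = da c0 df 86 45 72 36.  K' ⊕ opad = b0 aa b5 ec 2f 18 5c.
Inner input = (K'⊕ipad) ∥ m = da c0 df 86 45 72 36 ∥ 96 59 84.
Inner hash: sum = 218+192+223+134+69+114+54+150+89+132 = 1375; mod 256 = 95 → 5f.
Outer input = (K'⊕opad) ∥ inner = b0 aa b5 ec 2f 18 5c ∥ 5f.
Outer hash (tag): sum = 176+170+181+236+47+24+92+95 = 1021; mod 256 = 253 → fd.

fd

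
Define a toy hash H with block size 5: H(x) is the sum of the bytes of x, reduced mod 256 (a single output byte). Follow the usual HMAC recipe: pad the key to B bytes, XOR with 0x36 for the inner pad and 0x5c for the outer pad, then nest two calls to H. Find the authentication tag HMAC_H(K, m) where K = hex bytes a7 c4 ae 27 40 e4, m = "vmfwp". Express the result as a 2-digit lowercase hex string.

02

Key hex bytes a7 c4 ae 27 40 e4 is 6 bytes > B = 5, so hash it first: H(key) = 64, then zero-pad to 5 bytes: K' = 64 00 00 00 00.
K' ⊕ ipad = 52 36 36 36 36.  K' ⊕ opad = 38 5c 5c 5c 5c.
Inner input = (K'⊕ipad) ∥ m = 52 36 36 36 36 ∥ 76 6d 66 77 70.
Inner hash: sum = 82+54+54+54+54+118+109+102+119+112 = 858; mod 256 = 90 → 5a.
Outer input = (K'⊕opad) ∥ inner = 38 5c 5c 5c 5c ∥ 5a.
Outer hash (tag): sum = 56+92+92+92+92+90 = 514; mod 256 = 2 → 02.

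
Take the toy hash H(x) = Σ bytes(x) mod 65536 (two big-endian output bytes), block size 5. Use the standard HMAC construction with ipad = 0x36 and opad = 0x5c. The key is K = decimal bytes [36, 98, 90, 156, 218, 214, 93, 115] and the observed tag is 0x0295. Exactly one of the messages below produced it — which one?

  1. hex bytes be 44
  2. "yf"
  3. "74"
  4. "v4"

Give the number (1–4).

Key decimal bytes [36, 98, 90, 156, 218, 214, 93, 115] = 24 62 5a 9c da d6 5d 73 is 8 bytes > B = 5, so hash it first: H(key) = 03 fc, then zero-pad to 5 bytes: K' = 03 fc 00 00 00.
K' ⊕ ipad = 35 ca 36 36 36; K' ⊕ opad = 5f a0 5c 5c 5c.
m1: inner = H(35 ca 36 36 36 be 44) = 02 a3; tag = H(5f a0 5c 5c 5c 02 a3) = 02b8
m2: inner = H(35 ca 36 36 36 79 66) = 02 80; tag = H(5f a0 5c 5c 5c 02 80) = 0295 ← matches
m3: inner = H(35 ca 36 36 36 37 34) = 02 0c; tag = H(5f a0 5c 5c 5c 02 0c) = 0221
m4: inner = H(35 ca 36 36 36 76 34) = 02 4b; tag = H(5f a0 5c 5c 5c 02 4b) = 0260

2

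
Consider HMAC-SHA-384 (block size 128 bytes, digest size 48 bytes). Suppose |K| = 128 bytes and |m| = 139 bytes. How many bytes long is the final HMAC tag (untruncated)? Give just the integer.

The tag is one SHA-384 digest: 48 bytes.

48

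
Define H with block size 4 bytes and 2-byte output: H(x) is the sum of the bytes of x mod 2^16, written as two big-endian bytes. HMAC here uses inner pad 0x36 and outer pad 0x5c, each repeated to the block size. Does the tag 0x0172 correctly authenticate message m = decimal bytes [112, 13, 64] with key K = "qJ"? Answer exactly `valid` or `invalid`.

Key "qJ" = 71 4a is 2 bytes ≤ B = 4; zero-pad to 4 bytes: K' = 71 4a 00 00.
K' ⊕ ipad = 47 7c 36 36; K' ⊕ opad = 2d 16 5c 5c.
Inner hash: sum = 71+124+54+54+112+13+64 = 492 → 01 ec.
Outer hash (recomputed tag): sum = 45+22+92+92+1+236 = 488 → 01 e8.
Recomputed tag = 01e8; claimed = 0172 → mismatch.

invalid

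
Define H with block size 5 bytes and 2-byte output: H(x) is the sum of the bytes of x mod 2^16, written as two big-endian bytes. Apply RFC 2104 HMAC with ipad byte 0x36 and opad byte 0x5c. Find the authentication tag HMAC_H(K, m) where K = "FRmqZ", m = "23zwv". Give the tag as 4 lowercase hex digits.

Key "FRmqZ" = 46 52 6d 71 5a is exactly B = 5 bytes: K' = 46 52 6d 71 5a.
K' ⊕ ipad = 70 64 5b 47 6c.  K' ⊕ opad = 1a 0e 31 2d 06.
Inner input = (K'⊕ipad) ∥ m = 70 64 5b 47 6c ∥ 32 33 7a 77 76.
Inner hash: sum = 112+100+91+71+108+50+51+122+119+118 = 942 → 03 ae.
Outer input = (K'⊕opad) ∥ inner = 1a 0e 31 2d 06 ∥ 03 ae.
Outer hash (tag): sum = 26+14+49+45+6+3+174 = 317 → 01 3d.

013d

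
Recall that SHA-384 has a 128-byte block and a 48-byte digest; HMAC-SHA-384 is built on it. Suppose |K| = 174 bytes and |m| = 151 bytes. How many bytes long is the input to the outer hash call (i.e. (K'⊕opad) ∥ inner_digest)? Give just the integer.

176

Key is 174 > 128 bytes, so it is hashed to 48 bytes then zero-padded to 128: |K'| = 128.
Outer input = (K'⊕opad) ∥ H(inner) → 128 + 48 = 176 bytes.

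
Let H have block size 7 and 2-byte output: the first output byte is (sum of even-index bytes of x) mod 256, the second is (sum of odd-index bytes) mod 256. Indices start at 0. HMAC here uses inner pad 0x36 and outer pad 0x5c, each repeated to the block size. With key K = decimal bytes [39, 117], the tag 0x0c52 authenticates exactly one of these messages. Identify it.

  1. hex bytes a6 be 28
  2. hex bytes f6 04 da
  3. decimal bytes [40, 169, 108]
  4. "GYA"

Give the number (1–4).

1

Key decimal bytes [39, 117] = 27 75 is 2 bytes ≤ B = 7; zero-pad to 7 bytes: K' = 27 75 00 00 00 00 00.
K' ⊕ ipad = 11 43 36 36 36 36 36; K' ⊕ opad = 7b 29 5c 5c 5c 5c 5c.
m1: inner = H(11 43 36 36 36 36 36 a6 be 28) = 71 7d; tag = H(7b 29 5c 5c 5c 5c 5c 71 7d) = 0c52 ← matches
m2: inner = H(11 43 36 36 36 36 36 f6 04 da) = b7 7f; tag = H(7b 29 5c 5c 5c 5c 5c b7 7f) = 0e98
m3: inner = H(11 43 36 36 36 36 36 28 a9 6c) = 5c 43; tag = H(7b 29 5c 5c 5c 5c 5c 5c 43) = d23d
m4: inner = H(11 43 36 36 36 36 36 47 59 41) = 0c 37; tag = H(7b 29 5c 5c 5c 5c 5c 0c 37) = c6ed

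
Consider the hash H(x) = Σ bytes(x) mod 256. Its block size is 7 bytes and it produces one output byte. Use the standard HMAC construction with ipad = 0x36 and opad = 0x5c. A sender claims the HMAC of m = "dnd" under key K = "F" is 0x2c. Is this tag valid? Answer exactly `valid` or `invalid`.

valid

Key "F" = 46 is 1 byte ≤ B = 7; zero-pad to 7 bytes: K' = 46 00 00 00 00 00 00.
K' ⊕ ipad = 70 36 36 36 36 36 36; K' ⊕ opad = 1a 5c 5c 5c 5c 5c 5c.
Inner hash: sum = 112+54+54+54+54+54+54+100+110+100 = 746; mod 256 = 234 → ea.
Outer hash (recomputed tag): sum = 26+92+92+92+92+92+92+234 = 812; mod 256 = 44 → 2c.
Recomputed tag = 2c; claimed = 2c → match.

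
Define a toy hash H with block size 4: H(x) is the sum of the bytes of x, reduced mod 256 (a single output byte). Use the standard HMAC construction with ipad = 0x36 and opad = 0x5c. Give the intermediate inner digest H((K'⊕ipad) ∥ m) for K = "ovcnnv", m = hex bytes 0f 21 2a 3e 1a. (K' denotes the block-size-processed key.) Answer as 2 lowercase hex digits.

00

Key "ovcnnv" = 6f 76 63 6e 6e 76 is 6 bytes > B = 4, so hash it first: H(key) = 9a, then zero-pad to 4 bytes: K' = 9a 00 00 00.
K' ⊕ ipad = ac 36 36 36.
Inner input = ac 36 36 36 ∥ 0f 21 2a 3e 1a.
Inner hash: sum = 172+54+54+54+15+33+42+62+26 = 512; mod 256 = 0 → 00.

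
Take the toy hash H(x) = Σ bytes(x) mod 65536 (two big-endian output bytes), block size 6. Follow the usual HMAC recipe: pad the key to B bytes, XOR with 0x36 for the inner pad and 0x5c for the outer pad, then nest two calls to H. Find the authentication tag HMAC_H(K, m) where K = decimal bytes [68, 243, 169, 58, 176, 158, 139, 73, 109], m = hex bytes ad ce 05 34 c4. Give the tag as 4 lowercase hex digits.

Key decimal bytes [68, 243, 169, 58, 176, 158, 139, 73, 109] = 44 f3 a9 3a b0 9e 8b 49 6d is 9 bytes > B = 6, so hash it first: H(key) = 04 a9, then zero-pad to 6 bytes: K' = 04 a9 00 00 00 00.
K' ⊕ ipad = 32 9f 36 36 36 36.  K' ⊕ opad = 58 f5 5c 5c 5c 5c.
Inner input = (K'⊕ipad) ∥ m = 32 9f 36 36 36 36 ∥ ad ce 05 34 c4.
Inner hash: sum = 50+159+54+54+54+54+173+206+5+52+196 = 1057 → 04 21.
Outer input = (K'⊕opad) ∥ inner = 58 f5 5c 5c 5c 5c ∥ 04 21.
Outer hash (tag): sum = 88+245+92+92+92+92+4+33 = 738 → 02 e2.

02e2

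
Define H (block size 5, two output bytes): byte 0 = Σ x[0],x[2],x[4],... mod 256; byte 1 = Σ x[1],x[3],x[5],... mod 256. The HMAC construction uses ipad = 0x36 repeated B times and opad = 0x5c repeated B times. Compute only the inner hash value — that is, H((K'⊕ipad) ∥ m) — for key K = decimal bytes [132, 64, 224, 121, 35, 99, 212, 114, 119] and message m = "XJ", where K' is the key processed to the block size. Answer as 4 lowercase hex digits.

Key decimal bytes [132, 64, 224, 121, 35, 99, 212, 114, 119] = 84 40 e0 79 23 63 d4 72 77 is 9 bytes > B = 5, so hash it first: H(key) = d2 8e, then zero-pad to 5 bytes: K' = d2 8e 00 00 00.
K' ⊕ ipad = e4 b8 36 36 36.
Inner input = e4 b8 36 36 36 ∥ 58 4a.
Inner hash: even-index sum = 410 mod 256 = 154; odd-index sum = 326 mod 256 = 70 → 9a 46.

9a46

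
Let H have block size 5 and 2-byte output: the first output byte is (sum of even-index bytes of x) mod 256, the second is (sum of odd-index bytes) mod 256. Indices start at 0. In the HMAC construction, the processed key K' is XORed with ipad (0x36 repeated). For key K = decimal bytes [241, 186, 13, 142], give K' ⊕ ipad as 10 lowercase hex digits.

c78c3bb836

Key decimal bytes [241, 186, 13, 142] = f1 ba 0d 8e is 4 bytes ≤ B = 5; zero-pad to 5 bytes: K' = f1 ba 0d 8e 00.
XOR each byte with 0x36: f1⊕36=c7, ba⊕36=8c, 0d⊕36=3b, 8e⊕36=b8, 00⊕36=36.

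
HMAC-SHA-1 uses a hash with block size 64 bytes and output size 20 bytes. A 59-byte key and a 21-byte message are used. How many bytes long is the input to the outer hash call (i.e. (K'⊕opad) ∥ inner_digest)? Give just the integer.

84

Key is 59 ≤ 64 bytes, zero-padded: |K'| = 64.
Outer input = (K'⊕opad) ∥ H(inner) → 64 + 20 = 84 bytes.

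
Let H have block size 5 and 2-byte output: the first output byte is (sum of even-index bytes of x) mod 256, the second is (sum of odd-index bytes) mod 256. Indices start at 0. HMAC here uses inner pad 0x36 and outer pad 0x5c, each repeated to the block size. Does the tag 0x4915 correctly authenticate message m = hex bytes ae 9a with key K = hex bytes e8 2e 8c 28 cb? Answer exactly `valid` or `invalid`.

Key hex bytes e8 2e 8c 28 cb is exactly B = 5 bytes: K' = e8 2e 8c 28 cb.
K' ⊕ ipad = de 18 ba 1e fd; K' ⊕ opad = b4 72 d0 74 97.
Inner hash: even-index sum = 815 mod 256 = 47; odd-index sum = 228 mod 256 = 228 → 2f e4.
Outer hash (recomputed tag): even-index sum = 767 mod 256 = 255; odd-index sum = 277 mod 256 = 21 → ff 15.
Recomputed tag = ff15; claimed = 4915 → mismatch.

invalid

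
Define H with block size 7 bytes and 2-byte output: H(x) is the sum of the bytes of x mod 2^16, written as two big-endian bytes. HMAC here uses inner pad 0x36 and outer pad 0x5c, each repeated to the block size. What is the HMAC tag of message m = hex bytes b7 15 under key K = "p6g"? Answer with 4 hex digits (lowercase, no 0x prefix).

027e

Key "p6g" = 70 36 67 is 3 bytes ≤ B = 7; zero-pad to 7 bytes: K' = 70 36 67 00 00 00 00.
K' ⊕ ipad = 46 00 51 36 36 36 36.  K' ⊕ opad = 2c 6a 3b 5c 5c 5c 5c.
Inner input = (K'⊕ipad) ∥ m = 46 00 51 36 36 36 36 ∥ b7 15.
Inner hash: sum = 70+0+81+54+54+54+54+183+21 = 571 → 02 3b.
Outer input = (K'⊕opad) ∥ inner = 2c 6a 3b 5c 5c 5c 5c ∥ 02 3b.
Outer hash (tag): sum = 44+106+59+92+92+92+92+2+59 = 638 → 02 7e.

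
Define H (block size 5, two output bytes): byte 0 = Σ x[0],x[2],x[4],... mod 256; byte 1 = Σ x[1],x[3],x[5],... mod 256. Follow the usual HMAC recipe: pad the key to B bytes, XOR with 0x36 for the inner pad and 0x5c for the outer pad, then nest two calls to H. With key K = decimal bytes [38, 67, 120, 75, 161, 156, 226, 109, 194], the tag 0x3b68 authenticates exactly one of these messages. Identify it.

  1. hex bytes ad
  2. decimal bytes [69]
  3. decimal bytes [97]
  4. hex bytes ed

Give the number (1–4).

4

Key decimal bytes [38, 67, 120, 75, 161, 156, 226, 109, 194] = 26 43 78 4b a1 9c e2 6d c2 is 9 bytes > B = 5, so hash it first: H(key) = e3 97, then zero-pad to 5 bytes: K' = e3 97 00 00 00.
K' ⊕ ipad = d5 a1 36 36 36; K' ⊕ opad = bf cb 5c 5c 5c.
m1: inner = H(d5 a1 36 36 36 ad) = 41 84; tag = H(bf cb 5c 5c 5c 41 84) = fb68
m2: inner = H(d5 a1 36 36 36 45) = 41 1c; tag = H(bf cb 5c 5c 5c 41 1c) = 9368
m3: inner = H(d5 a1 36 36 36 61) = 41 38; tag = H(bf cb 5c 5c 5c 41 38) = af68
m4: inner = H(d5 a1 36 36 36 ed) = 41 c4; tag = H(bf cb 5c 5c 5c 41 c4) = 3b68 ← matches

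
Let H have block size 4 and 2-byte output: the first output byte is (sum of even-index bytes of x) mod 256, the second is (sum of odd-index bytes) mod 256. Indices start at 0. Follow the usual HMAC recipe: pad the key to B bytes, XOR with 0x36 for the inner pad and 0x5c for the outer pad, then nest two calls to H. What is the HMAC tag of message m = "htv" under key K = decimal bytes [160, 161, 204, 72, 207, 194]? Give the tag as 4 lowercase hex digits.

Key decimal bytes [160, 161, 204, 72, 207, 194] = a0 a1 cc 48 cf c2 is 6 bytes > B = 4, so hash it first: H(key) = 3b ab, then zero-pad to 4 bytes: K' = 3b ab 00 00.
K' ⊕ ipad = 0d 9d 36 36.  K' ⊕ opad = 67 f7 5c 5c.
Inner input = (K'⊕ipad) ∥ m = 0d 9d 36 36 ∥ 68 74 76.
Inner hash: even-index sum = 289 mod 256 = 33; odd-index sum = 327 mod 256 = 71 → 21 47.
Outer input = (K'⊕opad) ∥ inner = 67 f7 5c 5c ∥ 21 47.
Outer hash (tag): even-index sum = 228 mod 256 = 228; odd-index sum = 410 mod 256 = 154 → e4 9a.

e49a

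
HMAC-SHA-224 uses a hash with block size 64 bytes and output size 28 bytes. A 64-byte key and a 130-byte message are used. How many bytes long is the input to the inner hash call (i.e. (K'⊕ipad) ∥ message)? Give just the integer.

Key is 64 ≤ 64 bytes, zero-padded: |K'| = 64.
Inner input = (K'⊕ipad) ∥ m → 64 + 130 = 194 bytes.

194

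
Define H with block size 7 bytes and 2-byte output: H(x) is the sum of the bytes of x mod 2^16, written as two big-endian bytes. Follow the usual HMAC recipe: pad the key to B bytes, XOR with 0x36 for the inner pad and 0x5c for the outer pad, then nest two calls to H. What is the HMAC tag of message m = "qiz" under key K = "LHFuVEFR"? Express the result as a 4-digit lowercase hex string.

0355

Key "LHFuVEFR" = 4c 48 46 75 56 45 46 52 is 8 bytes > B = 7, so hash it first: H(key) = 02 82, then zero-pad to 7 bytes: K' = 02 82 00 00 00 00 00.
K' ⊕ ipad = 34 b4 36 36 36 36 36.  K' ⊕ opad = 5e de 5c 5c 5c 5c 5c.
Inner input = (K'⊕ipad) ∥ m = 34 b4 36 36 36 36 36 ∥ 71 69 7a.
Inner hash: sum = 52+180+54+54+54+54+54+113+105+122 = 842 → 03 4a.
Outer input = (K'⊕opad) ∥ inner = 5e de 5c 5c 5c 5c 5c ∥ 03 4a.
Outer hash (tag): sum = 94+222+92+92+92+92+92+3+74 = 853 → 03 55.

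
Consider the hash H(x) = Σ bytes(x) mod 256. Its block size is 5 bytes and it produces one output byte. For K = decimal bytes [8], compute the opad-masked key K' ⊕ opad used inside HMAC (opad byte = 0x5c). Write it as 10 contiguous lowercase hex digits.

545c5c5c5c

Key decimal bytes [8] = 08 is 1 byte ≤ B = 5; zero-pad to 5 bytes: K' = 08 00 00 00 00.
XOR each byte with 0x5c: 08⊕5c=54, 00⊕5c=5c, 00⊕5c=5c, 00⊕5c=5c, 00⊕5c=5c.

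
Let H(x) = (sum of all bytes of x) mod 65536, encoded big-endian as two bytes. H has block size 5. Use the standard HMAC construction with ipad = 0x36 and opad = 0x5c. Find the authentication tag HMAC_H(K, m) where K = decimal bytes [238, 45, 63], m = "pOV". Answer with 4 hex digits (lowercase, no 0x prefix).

02bd

Key decimal bytes [238, 45, 63] = ee 2d 3f is 3 bytes ≤ B = 5; zero-pad to 5 bytes: K' = ee 2d 3f 00 00.
K' ⊕ ipad = d8 1b 09 36 36.  K' ⊕ opad = b2 71 63 5c 5c.
Inner input = (K'⊕ipad) ∥ m = d8 1b 09 36 36 ∥ 70 4f 56.
Inner hash: sum = 216+27+9+54+54+112+79+86 = 637 → 02 7d.
Outer input = (K'⊕opad) ∥ inner = b2 71 63 5c 5c ∥ 02 7d.
Outer hash (tag): sum = 178+113+99+92+92+2+125 = 701 → 02 bd.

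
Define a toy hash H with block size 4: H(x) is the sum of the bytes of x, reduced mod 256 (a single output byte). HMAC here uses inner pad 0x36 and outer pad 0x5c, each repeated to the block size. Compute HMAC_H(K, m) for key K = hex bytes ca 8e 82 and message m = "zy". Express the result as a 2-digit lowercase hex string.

Key hex bytes ca 8e 82 is 3 bytes ≤ B = 4; zero-pad to 4 bytes: K' = ca 8e 82 00.
K' ⊕ ipad = fc b8 b4 36.  K' ⊕ opad = 96 d2 de 5c.
Inner input = (K'⊕ipad) ∥ m = fc b8 b4 36 ∥ 7a 79.
Inner hash: sum = 252+184+180+54+122+121 = 913; mod 256 = 145 → 91.
Outer input = (K'⊕opad) ∥ inner = 96 d2 de 5c ∥ 91.
Outer hash (tag): sum = 150+210+222+92+145 = 819; mod 256 = 51 → 33.

33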